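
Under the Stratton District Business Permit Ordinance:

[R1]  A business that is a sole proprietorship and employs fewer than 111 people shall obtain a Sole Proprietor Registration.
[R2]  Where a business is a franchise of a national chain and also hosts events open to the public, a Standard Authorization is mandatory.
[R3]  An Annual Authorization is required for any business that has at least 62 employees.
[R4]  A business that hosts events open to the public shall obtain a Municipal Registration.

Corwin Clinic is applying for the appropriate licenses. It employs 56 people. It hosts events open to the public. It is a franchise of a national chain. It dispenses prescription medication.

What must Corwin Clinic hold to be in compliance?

Municipal Registration, Standard Authorization

[R1] is a franchise of a national chain (not: is a sole proprietorship); employees 56 < 111 → Sole Proprietor Registration not required.
[R2] is a franchise of a national chain; hosts events open to the public → Standard Authorization required.
[R3] employees 56 < 62 → Annual Authorization not required.
[R4] hosts events open to the public → Municipal Registration required.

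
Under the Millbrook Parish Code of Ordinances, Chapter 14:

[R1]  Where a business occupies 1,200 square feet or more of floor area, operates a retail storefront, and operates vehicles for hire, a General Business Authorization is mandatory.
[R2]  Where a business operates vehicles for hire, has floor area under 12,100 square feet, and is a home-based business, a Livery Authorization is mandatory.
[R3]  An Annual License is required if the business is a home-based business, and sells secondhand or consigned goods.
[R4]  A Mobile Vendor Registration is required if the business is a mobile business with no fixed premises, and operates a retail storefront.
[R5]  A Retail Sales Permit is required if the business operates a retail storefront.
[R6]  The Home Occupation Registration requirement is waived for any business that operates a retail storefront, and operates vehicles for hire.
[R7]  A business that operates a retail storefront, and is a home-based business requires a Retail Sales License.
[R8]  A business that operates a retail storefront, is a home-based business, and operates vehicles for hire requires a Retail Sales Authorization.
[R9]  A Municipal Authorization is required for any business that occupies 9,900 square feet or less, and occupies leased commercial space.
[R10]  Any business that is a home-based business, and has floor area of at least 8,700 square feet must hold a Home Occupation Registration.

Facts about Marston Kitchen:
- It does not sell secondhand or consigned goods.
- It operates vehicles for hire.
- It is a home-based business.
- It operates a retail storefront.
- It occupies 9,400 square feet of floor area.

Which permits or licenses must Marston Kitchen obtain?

[R1] floor area 9,400 square feet ≥ 1,200 square feet; operates a retail storefront; operates vehicles for hire → General Business Authorization required.
[R2] operates vehicles for hire; floor area 9,400 square feet < 12,100 square feet; is a home-based business → Livery Authorization required.
[R3] is a home-based business; does not sell secondhand or consigned goods → Annual License not required.
[R4] is a home-based business (not: is a mobile business with no fixed premises); operates a retail storefront → Mobile Vendor Registration not required.
[R5] operates a retail storefront → Retail Sales Permit required.
[R6] operates a retail storefront; operates vehicles for hire → exempt from Home Occupation Registration.
[R7] operates a retail storefront; is a home-based business → Retail Sales License required.
[R8] operates a retail storefront; is a home-based business; operates vehicles for hire → Retail Sales Authorization required.
[R9] floor area 9,400 square feet ≤ 9,900 square feet; is a home-based business (not: occupies leased commercial space) → Municipal Authorization not required.
[R10] is a home-based business; floor area 9,400 square feet ≥ 8,700 square feet → Home Occupation Registration required.

General Business Authorization, Livery Authorization, Retail Sales Authorization, Retail Sales License, Retail Sales Permit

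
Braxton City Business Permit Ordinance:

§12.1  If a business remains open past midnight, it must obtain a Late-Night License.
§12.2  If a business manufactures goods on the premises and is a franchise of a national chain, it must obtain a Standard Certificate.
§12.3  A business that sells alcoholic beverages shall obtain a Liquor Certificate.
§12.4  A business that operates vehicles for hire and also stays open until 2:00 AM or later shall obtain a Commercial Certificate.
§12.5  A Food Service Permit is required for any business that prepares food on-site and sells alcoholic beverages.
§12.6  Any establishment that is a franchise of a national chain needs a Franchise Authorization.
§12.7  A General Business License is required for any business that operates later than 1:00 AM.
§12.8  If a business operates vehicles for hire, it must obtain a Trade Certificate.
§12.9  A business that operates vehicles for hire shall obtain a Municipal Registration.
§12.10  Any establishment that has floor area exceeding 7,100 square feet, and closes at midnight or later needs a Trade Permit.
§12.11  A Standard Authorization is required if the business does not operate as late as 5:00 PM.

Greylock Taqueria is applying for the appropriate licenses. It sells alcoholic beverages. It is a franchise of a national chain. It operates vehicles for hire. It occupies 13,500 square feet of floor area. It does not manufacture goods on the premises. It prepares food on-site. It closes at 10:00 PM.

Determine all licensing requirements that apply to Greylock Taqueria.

Food Service Permit, Franchise Authorization, Liquor Certificate, Municipal Registration, Trade Certificate

§12.1 closes 10:00 PM, at/before midnight → Late-Night License not required.
§12.2 does not manufacture goods on the premises; is a franchise of a national chain → Standard Certificate not required.
§12.3 sells alcoholic beverages → Liquor Certificate required.
§12.4 operates vehicles for hire; closes 10:00 PM, at/before 2:00 AM → Commercial Certificate not required.
§12.5 prepares food on-site; sells alcoholic beverages → Food Service Permit required.
§12.6 is a franchise of a national chain → Franchise Authorization required.
§12.7 closes 10:00 PM, at/before 1:00 AM → General Business License not required.
§12.8 operates vehicles for hire → Trade Certificate required.
§12.9 operates vehicles for hire → Municipal Registration required.
§12.10 floor area 13,500 square feet > 7,100 square feet; closes 10:00 PM, at/before midnight → Trade Permit not required.
§12.11 closes 10:00 PM, after 5:00 PM → Standard Authorization not required.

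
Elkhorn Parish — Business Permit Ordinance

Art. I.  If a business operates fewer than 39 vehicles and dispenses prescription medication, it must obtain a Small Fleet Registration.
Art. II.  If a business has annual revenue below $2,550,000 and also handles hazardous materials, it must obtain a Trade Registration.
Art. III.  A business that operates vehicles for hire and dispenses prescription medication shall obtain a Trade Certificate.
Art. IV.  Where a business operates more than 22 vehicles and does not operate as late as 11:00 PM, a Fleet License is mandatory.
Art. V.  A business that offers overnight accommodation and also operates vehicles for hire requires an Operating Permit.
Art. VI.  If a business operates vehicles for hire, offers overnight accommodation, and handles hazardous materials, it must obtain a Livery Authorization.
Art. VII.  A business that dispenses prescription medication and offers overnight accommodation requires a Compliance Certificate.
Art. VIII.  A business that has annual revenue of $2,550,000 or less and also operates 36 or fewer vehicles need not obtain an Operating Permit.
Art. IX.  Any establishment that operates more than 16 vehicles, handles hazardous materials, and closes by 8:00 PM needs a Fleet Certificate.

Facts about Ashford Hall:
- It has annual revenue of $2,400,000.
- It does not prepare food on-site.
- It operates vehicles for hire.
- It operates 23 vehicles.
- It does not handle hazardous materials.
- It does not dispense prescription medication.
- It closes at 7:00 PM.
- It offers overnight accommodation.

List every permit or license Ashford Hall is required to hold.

Fleet License

Art. I. vehicles 23 < 39; does not dispense prescription medication → Small Fleet Registration not required.
Art. II. revenue $2,400,000 < $2,550,000; does not handle hazardous materials → Trade Registration not required.
Art. III. operates vehicles for hire; does not dispense prescription medication → Trade Certificate not required.
Art. IV. vehicles 23 > 22; closes 7:00 PM, at/before 11:00 PM → Fleet License required.
Art. V. offers overnight accommodation; operates vehicles for hire → Operating Permit required.
Art. VI. operates vehicles for hire; offers overnight accommodation; does not handle hazardous materials → Livery Authorization not required.
Art. VII. does not dispense prescription medication; offers overnight accommodation → Compliance Certificate not required.
Art. VIII. revenue $2,400,000 ≤ $2,550,000; vehicles 23 ≤ 36 → exempt from Operating Permit.
Art. IX. vehicles 23 > 16; does not handle hazardous materials; closes 7:00 PM, at/before 8:00 PM → Fleet Certificate not required.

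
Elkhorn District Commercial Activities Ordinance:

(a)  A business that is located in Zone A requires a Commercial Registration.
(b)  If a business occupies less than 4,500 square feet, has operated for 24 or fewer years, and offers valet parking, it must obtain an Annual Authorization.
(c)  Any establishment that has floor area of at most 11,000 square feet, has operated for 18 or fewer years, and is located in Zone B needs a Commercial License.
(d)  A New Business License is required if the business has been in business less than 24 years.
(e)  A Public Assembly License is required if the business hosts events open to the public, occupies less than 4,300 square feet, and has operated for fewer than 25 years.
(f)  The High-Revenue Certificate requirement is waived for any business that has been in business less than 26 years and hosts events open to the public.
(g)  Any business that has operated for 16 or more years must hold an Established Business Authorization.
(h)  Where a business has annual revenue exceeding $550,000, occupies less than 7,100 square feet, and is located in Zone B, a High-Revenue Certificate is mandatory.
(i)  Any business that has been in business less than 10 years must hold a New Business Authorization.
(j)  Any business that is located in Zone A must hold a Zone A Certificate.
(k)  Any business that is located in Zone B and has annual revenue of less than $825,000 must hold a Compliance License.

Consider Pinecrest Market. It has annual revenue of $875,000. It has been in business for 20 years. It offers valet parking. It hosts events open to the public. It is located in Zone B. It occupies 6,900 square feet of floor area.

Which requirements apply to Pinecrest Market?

(a) is located in Zone B (not: is located in Zone A) → Commercial Registration not required.
(b) floor area 6,900 square feet ≥ 4,500 square feet; years in business 20 ≤ 24; offers valet parking → Annual Authorization not required.
(c) floor area 6,900 square feet ≤ 11,000 square feet; years in business 20 > 18; is located in Zone B → Commercial License not required.
(d) years in business 20 < 24 → New Business License required.
(e) hosts events open to the public; floor area 6,900 square feet ≥ 4,300 square feet; years in business 20 < 25 → Public Assembly License not required.
(f) years in business 20 < 26; hosts events open to the public → exempt from High-Revenue Certificate.
(g) years in business 20 ≥ 16 → Established Business Authorization required.
(h) revenue $875,000 > $550,000; floor area 6,900 square feet < 7,100 square feet; is located in Zone B → High-Revenue Certificate required.
(i) years in business 20 ≥ 10 → New Business Authorization not required.
(j) is located in Zone B (not: is located in Zone A) → Zone A Certificate not required.
(k) is located in Zone B; revenue $875,000 ≥ $825,000 → Compliance License not required.

Established Business Authorization, New Business License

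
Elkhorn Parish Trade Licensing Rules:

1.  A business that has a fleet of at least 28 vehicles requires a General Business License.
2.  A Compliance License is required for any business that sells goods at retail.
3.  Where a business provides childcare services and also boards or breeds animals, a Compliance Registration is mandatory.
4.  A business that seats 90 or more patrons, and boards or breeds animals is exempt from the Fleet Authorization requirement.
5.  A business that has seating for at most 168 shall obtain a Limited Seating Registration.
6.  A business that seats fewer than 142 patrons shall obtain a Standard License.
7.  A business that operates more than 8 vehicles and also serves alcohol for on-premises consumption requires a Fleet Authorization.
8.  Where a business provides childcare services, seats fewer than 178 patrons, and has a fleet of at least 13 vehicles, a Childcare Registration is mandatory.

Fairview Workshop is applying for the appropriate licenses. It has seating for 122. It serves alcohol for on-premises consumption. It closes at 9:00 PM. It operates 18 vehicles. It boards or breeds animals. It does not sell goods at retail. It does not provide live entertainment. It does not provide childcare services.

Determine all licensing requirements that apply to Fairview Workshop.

Limited Seating Registration, Standard License

1. vehicles 18 < 28 → General Business License not required.
2. does not sell goods at retail → Compliance License not required.
3. does not provide childcare services; boards or breeds animals → Compliance Registration not required.
4. seating 122 ≥ 90; boards or breeds animals → exempt from Fleet Authorization.
5. seating 122 ≤ 168 → Limited Seating Registration required.
6. seating 122 < 142 → Standard License required.
7. vehicles 18 > 8; serves alcohol for on-premises consumption → Fleet Authorization required.
8. does not provide childcare services; seating 122 < 178; vehicles 18 ≥ 13 → Childcare Registration not required.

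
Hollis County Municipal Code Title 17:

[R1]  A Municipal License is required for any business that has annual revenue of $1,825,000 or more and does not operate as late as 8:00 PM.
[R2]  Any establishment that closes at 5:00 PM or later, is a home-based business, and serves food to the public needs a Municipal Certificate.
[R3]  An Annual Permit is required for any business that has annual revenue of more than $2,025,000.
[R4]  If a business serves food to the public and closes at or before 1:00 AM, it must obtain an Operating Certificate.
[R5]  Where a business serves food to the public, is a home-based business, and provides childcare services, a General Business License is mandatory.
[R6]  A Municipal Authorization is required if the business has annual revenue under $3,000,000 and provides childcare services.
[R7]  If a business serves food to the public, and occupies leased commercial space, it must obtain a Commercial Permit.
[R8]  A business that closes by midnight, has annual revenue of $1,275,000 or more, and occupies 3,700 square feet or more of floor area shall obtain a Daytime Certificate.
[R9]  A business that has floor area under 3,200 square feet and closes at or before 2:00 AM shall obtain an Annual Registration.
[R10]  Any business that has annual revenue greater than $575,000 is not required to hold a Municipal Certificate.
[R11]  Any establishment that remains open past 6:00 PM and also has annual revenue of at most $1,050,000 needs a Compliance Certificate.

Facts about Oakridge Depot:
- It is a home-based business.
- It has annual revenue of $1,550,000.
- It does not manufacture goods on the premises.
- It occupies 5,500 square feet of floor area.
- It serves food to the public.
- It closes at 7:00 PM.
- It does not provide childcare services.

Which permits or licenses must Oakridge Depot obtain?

[R1] revenue $1,550,000 < $1,825,000; closes 7:00 PM, at/before 8:00 PM → Municipal License not required.
[R2] closes 7:00 PM, after 5:00 PM; is a home-based business; serves food to the public → Municipal Certificate required.
[R3] revenue $1,550,000 ≤ $2,025,000 → Annual Permit not required.
[R4] serves food to the public; closes 7:00 PM, at/before 1:00 AM → Operating Certificate required.
[R5] serves food to the public; is a home-based business; does not provide childcare services → General Business License not required.
[R6] revenue $1,550,000 < $3,000,000; does not provide childcare services → Municipal Authorization not required.
[R7] serves food to the public; is a home-based business (not: occupies leased commercial space) → Commercial Permit not required.
[R8] closes 7:00 PM, at/before midnight; revenue $1,550,000 ≥ $1,275,000; floor area 5,500 square feet ≥ 3,700 square feet → Daytime Certificate required.
[R9] floor area 5,500 square feet ≥ 3,200 square feet; closes 7:00 PM, at/before 2:00 AM → Annual Registration not required.
[R10] revenue $1,550,000 > $575,000 → exempt from Municipal Certificate.
[R11] closes 7:00 PM, after 6:00 PM; revenue $1,550,000 > $1,050,000 → Compliance Certificate not required.

Daytime Certificate, Operating Certificate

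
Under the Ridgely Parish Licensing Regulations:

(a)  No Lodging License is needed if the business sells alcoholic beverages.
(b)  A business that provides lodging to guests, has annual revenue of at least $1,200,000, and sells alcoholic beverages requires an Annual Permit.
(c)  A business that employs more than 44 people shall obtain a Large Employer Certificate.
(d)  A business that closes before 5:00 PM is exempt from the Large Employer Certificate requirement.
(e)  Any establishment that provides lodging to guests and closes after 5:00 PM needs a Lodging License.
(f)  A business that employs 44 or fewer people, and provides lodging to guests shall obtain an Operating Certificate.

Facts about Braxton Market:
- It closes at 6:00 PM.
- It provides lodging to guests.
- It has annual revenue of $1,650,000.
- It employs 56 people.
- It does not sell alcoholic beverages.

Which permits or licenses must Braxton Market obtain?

(a) does not sell alcoholic beverages → Lodging License exemption does not apply.
(b) provides lodging to guests; revenue $1,650,000 ≥ $1,200,000; does not sell alcoholic beverages → Annual Permit not required.
(c) employees 56 > 44 → Large Employer Certificate required.
(d) closes 6:00 PM, after 5:00 PM → Large Employer Certificate exemption does not apply.
(e) provides lodging to guests; closes 6:00 PM, after 5:00 PM → Lodging License required.
(f) employees 56 > 44; provides lodging to guests → Operating Certificate not required.

Large Employer Certificate, Lodging License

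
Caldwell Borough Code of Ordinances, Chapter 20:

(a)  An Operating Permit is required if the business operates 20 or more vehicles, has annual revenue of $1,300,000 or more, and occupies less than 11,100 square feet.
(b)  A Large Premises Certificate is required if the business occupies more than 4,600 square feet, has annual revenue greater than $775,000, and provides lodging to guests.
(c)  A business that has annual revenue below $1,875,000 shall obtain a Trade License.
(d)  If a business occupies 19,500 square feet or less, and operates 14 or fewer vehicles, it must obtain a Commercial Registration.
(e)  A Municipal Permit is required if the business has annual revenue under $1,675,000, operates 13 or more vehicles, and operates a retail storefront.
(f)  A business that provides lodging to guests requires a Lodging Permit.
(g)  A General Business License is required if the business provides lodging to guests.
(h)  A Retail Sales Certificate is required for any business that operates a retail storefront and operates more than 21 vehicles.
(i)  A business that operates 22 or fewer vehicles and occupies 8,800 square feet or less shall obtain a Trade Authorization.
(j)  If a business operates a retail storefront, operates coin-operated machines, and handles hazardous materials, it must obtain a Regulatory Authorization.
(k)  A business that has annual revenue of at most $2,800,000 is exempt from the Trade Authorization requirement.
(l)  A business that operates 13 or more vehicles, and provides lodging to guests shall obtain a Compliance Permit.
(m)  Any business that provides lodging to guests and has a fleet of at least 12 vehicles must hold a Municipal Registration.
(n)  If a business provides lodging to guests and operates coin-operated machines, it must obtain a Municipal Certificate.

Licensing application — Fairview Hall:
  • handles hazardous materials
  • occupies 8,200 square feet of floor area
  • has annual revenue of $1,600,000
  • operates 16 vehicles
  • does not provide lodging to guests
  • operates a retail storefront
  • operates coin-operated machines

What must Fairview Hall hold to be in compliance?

Municipal Permit, Regulatory Authorization, Trade License

(a) vehicles 16 < 20; revenue $1,600,000 ≥ $1,300,000; floor area 8,200 square feet < 11,100 square feet → Operating Permit not required.
(b) floor area 8,200 square feet > 4,600 square feet; revenue $1,600,000 > $775,000; does not provide lodging to guests → Large Premises Certificate not required.
(c) revenue $1,600,000 < $1,875,000 → Trade License required.
(d) floor area 8,200 square feet ≤ 19,500 square feet; vehicles 16 > 14 → Commercial Registration not required.
(e) revenue $1,600,000 < $1,675,000; vehicles 16 ≥ 13; operates a retail storefront → Municipal Permit required.
(f) does not provide lodging to guests → Lodging Permit not required.
(g) does not provide lodging to guests → General Business License not required.
(h) operates a retail storefront; vehicles 16 ≤ 21 → Retail Sales Certificate not required.
(i) vehicles 16 ≤ 22; floor area 8,200 square feet ≤ 8,800 square feet → Trade Authorization required.
(j) operates a retail storefront; operates coin-operated machines; handles hazardous materials → Regulatory Authorization required.
(k) revenue $1,600,000 ≤ $2,800,000 → exempt from Trade Authorization.
(l) vehicles 16 ≥ 13; does not provide lodging to guests → Compliance Permit not required.
(m) does not provide lodging to guests; vehicles 16 ≥ 12 → Municipal Registration not required.
(n) does not provide lodging to guests; operates coin-operated machines → Municipal Certificate not required.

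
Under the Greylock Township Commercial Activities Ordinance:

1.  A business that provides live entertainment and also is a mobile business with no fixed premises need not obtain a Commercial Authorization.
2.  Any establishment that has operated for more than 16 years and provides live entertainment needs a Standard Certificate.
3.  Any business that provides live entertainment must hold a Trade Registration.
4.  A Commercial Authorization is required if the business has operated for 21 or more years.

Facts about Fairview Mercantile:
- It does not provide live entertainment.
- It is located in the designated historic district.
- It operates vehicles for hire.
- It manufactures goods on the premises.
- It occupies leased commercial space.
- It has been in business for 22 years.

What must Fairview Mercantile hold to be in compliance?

1. does not provide live entertainment; occupies leased commercial space (not: is a mobile business with no fixed premises) → Commercial Authorization exemption does not apply.
2. years in business 22 > 16; does not provide live entertainment → Standard Certificate not required.
3. does not provide live entertainment → Trade Registration not required.
4. years in business 22 ≥ 21 → Commercial Authorization required.

Commercial Authorization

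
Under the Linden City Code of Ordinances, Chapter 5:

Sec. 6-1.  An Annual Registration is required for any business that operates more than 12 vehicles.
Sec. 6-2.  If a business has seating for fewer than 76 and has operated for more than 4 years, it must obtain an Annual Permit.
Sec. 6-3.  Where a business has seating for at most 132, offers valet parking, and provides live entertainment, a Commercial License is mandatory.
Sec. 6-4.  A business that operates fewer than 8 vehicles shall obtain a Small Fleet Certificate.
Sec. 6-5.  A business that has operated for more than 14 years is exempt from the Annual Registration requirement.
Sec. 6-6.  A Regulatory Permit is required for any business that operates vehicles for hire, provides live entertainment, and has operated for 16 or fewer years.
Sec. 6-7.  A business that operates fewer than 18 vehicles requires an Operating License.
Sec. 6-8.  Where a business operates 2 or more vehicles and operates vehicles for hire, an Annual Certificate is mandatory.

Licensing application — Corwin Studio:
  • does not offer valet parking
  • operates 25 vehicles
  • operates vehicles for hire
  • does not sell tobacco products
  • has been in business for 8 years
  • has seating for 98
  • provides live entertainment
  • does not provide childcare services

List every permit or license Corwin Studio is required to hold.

Sec. 6-1. vehicles 25 > 12 → Annual Registration required.
Sec. 6-2. seating 98 ≥ 76; years in business 8 > 4 → Annual Permit not required.
Sec. 6-3. seating 98 ≤ 132; does not offer valet parking; provides live entertainment → Commercial License not required.
Sec. 6-4. vehicles 25 ≥ 8 → Small Fleet Certificate not required.
Sec. 6-5. years in business 8 ≤ 14 → Annual Registration exemption does not apply.
Sec. 6-6. operates vehicles for hire; provides live entertainment; years in business 8 ≤ 16 → Regulatory Permit required.
Sec. 6-7. vehicles 25 ≥ 18 → Operating License not required.
Sec. 6-8. vehicles 25 ≥ 2; operates vehicles for hire → Annual Certificate required.

Annual Certificate, Annual Registration, Regulatory Permit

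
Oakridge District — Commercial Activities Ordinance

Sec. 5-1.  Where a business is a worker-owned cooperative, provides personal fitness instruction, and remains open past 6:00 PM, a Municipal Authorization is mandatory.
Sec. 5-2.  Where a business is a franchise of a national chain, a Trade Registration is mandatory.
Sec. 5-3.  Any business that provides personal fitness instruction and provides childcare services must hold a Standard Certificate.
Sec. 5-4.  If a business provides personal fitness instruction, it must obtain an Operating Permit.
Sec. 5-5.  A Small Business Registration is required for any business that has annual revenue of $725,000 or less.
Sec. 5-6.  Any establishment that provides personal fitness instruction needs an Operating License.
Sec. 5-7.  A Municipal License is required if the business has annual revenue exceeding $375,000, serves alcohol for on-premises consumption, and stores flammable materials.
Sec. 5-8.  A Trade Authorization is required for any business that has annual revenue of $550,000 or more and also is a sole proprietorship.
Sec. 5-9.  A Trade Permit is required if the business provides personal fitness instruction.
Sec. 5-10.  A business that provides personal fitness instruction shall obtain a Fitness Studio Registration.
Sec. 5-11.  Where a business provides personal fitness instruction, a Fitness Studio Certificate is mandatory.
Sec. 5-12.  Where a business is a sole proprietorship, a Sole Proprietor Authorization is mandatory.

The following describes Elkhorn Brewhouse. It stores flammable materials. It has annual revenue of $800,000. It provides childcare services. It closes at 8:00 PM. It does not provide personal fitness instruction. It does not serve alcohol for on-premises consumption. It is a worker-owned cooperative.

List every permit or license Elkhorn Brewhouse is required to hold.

None

Sec. 5-1. is a worker-owned cooperative; does not provide personal fitness instruction; closes 8:00 PM, after 6:00 PM → Municipal Authorization not required.
Sec. 5-2. is a worker-owned cooperative (not: is a franchise of a national chain) → Trade Registration not required.
Sec. 5-3. does not provide personal fitness instruction; provides childcare services → Standard Certificate not required.
Sec. 5-4. does not provide personal fitness instruction → Operating Permit not required.
Sec. 5-5. revenue $800,000 > $725,000 → Small Business Registration not required.
Sec. 5-6. does not provide personal fitness instruction → Operating License not required.
Sec. 5-7. revenue $800,000 > $375,000; does not serve alcohol for on-premises consumption; stores flammable materials → Municipal License not required.
Sec. 5-8. revenue $800,000 ≥ $550,000; is a worker-owned cooperative (not: is a sole proprietorship) → Trade Authorization not required.
Sec. 5-9. does not provide personal fitness instruction → Trade Permit not required.
Sec. 5-10. does not provide personal fitness instruction → Fitness Studio Registration not required.
Sec. 5-11. does not provide personal fitness instruction → Fitness Studio Certificate not required.
Sec. 5-12. is a worker-owned cooperative (not: is a sole proprietorship) → Sole Proprietor Authorization not required.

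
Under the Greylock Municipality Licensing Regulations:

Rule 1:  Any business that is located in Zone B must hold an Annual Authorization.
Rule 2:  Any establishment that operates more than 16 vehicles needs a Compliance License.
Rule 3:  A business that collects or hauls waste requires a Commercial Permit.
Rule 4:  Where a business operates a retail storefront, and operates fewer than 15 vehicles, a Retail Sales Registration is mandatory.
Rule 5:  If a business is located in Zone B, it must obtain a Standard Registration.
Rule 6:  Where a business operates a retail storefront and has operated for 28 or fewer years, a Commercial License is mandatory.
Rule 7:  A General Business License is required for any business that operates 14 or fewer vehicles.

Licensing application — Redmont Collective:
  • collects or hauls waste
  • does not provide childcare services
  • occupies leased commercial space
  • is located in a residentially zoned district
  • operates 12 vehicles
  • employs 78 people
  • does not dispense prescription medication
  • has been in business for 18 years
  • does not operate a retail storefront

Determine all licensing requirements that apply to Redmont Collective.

Rule 1: is located in a residentially zoned district (not: is located in Zone B) → Annual Authorization not required.
Rule 2: vehicles 12 ≤ 16 → Compliance License not required.
Rule 3: collects or hauls waste → Commercial Permit required.
Rule 4: does not operate a retail storefront; vehicles 12 < 15 → Retail Sales Registration not required.
Rule 5: is located in a residentially zoned district (not: is located in Zone B) → Standard Registration not required.
Rule 6: does not operate a retail storefront; years in business 18 ≤ 28 → Commercial License not required.
Rule 7: vehicles 12 ≤ 14 → General Business License required.

Commercial Permit, General Business License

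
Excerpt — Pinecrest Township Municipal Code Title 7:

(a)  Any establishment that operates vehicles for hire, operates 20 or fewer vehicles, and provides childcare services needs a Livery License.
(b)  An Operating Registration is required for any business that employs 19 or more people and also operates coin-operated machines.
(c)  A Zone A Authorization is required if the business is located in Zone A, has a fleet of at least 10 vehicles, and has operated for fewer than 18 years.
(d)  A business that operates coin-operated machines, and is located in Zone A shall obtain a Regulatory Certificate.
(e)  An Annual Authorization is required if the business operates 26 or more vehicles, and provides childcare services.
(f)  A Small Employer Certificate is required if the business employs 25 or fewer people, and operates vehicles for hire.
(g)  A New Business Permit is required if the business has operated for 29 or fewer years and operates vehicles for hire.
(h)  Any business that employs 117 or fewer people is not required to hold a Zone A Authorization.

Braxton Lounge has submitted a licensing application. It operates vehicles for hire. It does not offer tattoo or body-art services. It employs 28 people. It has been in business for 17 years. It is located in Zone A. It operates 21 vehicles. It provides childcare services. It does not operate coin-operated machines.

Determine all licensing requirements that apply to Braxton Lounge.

(a) operates vehicles for hire; vehicles 21 > 20; provides childcare services → Livery License not required.
(b) employees 28 ≥ 19; does not operate coin-operated machines → Operating Registration not required.
(c) is located in Zone A; vehicles 21 ≥ 10; years in business 17 < 18 → Zone A Authorization required.
(d) does not operate coin-operated machines; is located in Zone A → Regulatory Certificate not required.
(e) vehicles 21 < 26; provides childcare services → Annual Authorization not required.
(f) employees 28 > 25; operates vehicles for hire → Small Employer Certificate not required.
(g) years in business 17 ≤ 29; operates vehicles for hire → New Business Permit required.
(h) employees 28 ≤ 117 → exempt from Zone A Authorization.

New Business Permit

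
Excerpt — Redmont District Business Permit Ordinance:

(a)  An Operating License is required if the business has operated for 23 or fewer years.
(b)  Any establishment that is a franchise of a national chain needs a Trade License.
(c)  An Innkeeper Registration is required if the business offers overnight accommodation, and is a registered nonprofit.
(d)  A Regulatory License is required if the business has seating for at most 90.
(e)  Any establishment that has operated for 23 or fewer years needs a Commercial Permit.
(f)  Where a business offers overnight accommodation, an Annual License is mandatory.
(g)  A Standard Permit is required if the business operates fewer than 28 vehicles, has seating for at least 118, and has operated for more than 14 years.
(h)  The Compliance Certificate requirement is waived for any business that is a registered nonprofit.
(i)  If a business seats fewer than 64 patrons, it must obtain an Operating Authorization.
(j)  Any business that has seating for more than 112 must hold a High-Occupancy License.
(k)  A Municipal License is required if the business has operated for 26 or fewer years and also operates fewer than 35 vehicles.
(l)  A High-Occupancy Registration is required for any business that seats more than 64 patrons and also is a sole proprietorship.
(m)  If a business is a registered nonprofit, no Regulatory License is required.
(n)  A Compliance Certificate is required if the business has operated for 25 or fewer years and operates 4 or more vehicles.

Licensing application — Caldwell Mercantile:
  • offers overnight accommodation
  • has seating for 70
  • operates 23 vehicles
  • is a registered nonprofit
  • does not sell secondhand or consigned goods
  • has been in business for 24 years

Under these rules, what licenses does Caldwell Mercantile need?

Annual License, Innkeeper Registration, Municipal License

(a) years in business 24 > 23 → Operating License not required.
(b) is a registered nonprofit (not: is a franchise of a national chain) → Trade License not required.
(c) offers overnight accommodation; is a registered nonprofit → Innkeeper Registration required.
(d) seating 70 ≤ 90 → Regulatory License required.
(e) years in business 24 > 23 → Commercial Permit not required.
(f) offers overnight accommodation → Annual License required.
(g) vehicles 23 < 28; seating 70 < 118; years in business 24 > 14 → Standard Permit not required.
(h) is a registered nonprofit → exempt from Compliance Certificate.
(i) seating 70 ≥ 64 → Operating Authorization not required.
(j) seating 70 ≤ 112 → High-Occupancy License not required.
(k) years in business 24 ≤ 26; vehicles 23 < 35 → Municipal License required.
(l) seating 70 > 64; is a registered nonprofit (not: is a sole proprietorship) → High-Occupancy Registration not required.
(m) is a registered nonprofit → exempt from Regulatory License.
(n) years in business 24 ≤ 25; vehicles 23 ≥ 4 → Compliance Certificate required.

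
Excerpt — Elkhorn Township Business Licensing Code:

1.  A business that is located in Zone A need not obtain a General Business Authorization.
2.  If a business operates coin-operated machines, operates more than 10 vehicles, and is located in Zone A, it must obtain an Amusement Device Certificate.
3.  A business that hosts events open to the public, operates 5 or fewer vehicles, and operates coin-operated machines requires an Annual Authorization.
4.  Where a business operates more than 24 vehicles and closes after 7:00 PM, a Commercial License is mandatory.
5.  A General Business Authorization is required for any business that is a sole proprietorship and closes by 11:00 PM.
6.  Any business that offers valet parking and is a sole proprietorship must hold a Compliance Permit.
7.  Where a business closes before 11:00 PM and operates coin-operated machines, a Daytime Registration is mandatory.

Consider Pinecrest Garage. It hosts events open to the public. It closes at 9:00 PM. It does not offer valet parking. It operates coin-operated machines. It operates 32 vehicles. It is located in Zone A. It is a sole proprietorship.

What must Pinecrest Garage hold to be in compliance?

Amusement Device Certificate, Commercial License, Daytime Registration

1. is located in Zone A → exempt from General Business Authorization.
2. operates coin-operated machines; vehicles 32 > 10; is located in Zone A → Amusement Device Certificate required.
3. hosts events open to the public; vehicles 32 > 5; operates coin-operated machines → Annual Authorization not required.
4. vehicles 32 > 24; closes 9:00 PM, after 7:00 PM → Commercial License required.
5. is a sole proprietorship; closes 9:00 PM, at/before 11:00 PM → General Business Authorization required.
6. does not offer valet parking; is a sole proprietorship → Compliance Permit not required.
7. closes 9:00 PM, at/before 11:00 PM; operates coin-operated machines → Daytime Registration required.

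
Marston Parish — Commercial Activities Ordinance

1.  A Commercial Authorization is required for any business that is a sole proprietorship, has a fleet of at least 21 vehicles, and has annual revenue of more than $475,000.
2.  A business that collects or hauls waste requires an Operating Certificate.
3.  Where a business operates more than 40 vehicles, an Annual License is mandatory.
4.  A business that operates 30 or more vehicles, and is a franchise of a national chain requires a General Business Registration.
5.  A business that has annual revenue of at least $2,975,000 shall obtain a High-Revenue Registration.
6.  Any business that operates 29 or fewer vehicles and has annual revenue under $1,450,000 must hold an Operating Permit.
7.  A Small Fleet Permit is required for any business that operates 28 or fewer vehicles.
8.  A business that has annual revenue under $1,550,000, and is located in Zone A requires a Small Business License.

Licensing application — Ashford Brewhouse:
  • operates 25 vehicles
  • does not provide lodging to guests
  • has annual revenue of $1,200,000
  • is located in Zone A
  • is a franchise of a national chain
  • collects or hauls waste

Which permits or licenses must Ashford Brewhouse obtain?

1. is a franchise of a national chain (not: is a sole proprietorship); vehicles 25 ≥ 21; revenue $1,200,000 > $475,000 → Commercial Authorization not required.
2. collects or hauls waste → Operating Certificate required.
3. vehicles 25 ≤ 40 → Annual License not required.
4. vehicles 25 < 30; is a franchise of a national chain → General Business Registration not required.
5. revenue $1,200,000 < $2,975,000 → High-Revenue Registration not required.
6. vehicles 25 ≤ 29; revenue $1,200,000 < $1,450,000 → Operating Permit required.
7. vehicles 25 ≤ 28 → Small Fleet Permit required.
8. revenue $1,200,000 < $1,550,000; is located in Zone A → Small Business License required.

Operating Certificate, Operating Permit, Small Business License, Small Fleet Permit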